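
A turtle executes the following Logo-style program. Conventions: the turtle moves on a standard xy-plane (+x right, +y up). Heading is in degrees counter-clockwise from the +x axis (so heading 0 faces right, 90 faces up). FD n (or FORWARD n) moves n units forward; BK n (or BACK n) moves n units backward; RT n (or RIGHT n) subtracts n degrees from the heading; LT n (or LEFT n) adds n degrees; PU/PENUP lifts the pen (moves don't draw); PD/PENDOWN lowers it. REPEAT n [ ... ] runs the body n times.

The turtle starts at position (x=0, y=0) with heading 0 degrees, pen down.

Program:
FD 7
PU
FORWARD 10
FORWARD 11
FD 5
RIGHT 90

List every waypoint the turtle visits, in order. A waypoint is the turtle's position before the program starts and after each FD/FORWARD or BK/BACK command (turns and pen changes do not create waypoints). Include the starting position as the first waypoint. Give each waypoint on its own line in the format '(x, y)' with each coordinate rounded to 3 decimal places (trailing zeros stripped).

Executing turtle program step by step:
Start: pos=(0,0), heading=0, pen down
FD 7: (0,0) -> (7,0) [heading=0, draw]
PU: pen up
FD 10: (7,0) -> (17,0) [heading=0, move]
FD 11: (17,0) -> (28,0) [heading=0, move]
FD 5: (28,0) -> (33,0) [heading=0, move]
RT 90: heading 0 -> 270
Final: pos=(33,0), heading=270, 1 segment(s) drawn
Waypoints (5 total):
(0, 0)
(7, 0)
(17, 0)
(28, 0)
(33, 0)

Answer: (0, 0)
(7, 0)
(17, 0)
(28, 0)
(33, 0)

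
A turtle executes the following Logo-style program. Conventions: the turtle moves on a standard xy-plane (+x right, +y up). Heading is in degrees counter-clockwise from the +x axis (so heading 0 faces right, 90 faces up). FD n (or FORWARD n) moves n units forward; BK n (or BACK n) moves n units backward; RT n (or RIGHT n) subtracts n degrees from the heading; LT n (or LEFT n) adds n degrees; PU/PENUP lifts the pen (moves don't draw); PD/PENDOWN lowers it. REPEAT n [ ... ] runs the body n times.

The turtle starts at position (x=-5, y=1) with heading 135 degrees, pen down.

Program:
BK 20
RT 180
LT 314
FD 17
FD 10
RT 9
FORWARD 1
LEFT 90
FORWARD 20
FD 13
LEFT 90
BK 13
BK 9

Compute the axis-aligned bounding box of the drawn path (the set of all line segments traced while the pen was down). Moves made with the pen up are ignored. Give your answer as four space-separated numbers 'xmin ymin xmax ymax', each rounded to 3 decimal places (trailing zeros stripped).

Answer: -5 -68.519 40.996 1

Derivation:
Executing turtle program step by step:
Start: pos=(-5,1), heading=135, pen down
BK 20: (-5,1) -> (9.142,-13.142) [heading=135, draw]
RT 180: heading 135 -> 315
LT 314: heading 315 -> 269
FD 17: (9.142,-13.142) -> (8.845,-30.14) [heading=269, draw]
FD 10: (8.845,-30.14) -> (8.671,-40.138) [heading=269, draw]
RT 9: heading 269 -> 260
FD 1: (8.671,-40.138) -> (8.497,-41.123) [heading=260, draw]
LT 90: heading 260 -> 350
FD 20: (8.497,-41.123) -> (28.193,-44.596) [heading=350, draw]
FD 13: (28.193,-44.596) -> (40.996,-46.853) [heading=350, draw]
LT 90: heading 350 -> 80
BK 13: (40.996,-46.853) -> (38.739,-59.656) [heading=80, draw]
BK 9: (38.739,-59.656) -> (37.176,-68.519) [heading=80, draw]
Final: pos=(37.176,-68.519), heading=80, 8 segment(s) drawn

Segment endpoints: x in {-5, 8.497, 8.671, 8.845, 9.142, 28.193, 37.176, 38.739, 40.996}, y in {-68.519, -59.656, -46.853, -44.596, -41.123, -40.138, -30.14, -13.142, 1}
xmin=-5, ymin=-68.519, xmax=40.996, ymax=1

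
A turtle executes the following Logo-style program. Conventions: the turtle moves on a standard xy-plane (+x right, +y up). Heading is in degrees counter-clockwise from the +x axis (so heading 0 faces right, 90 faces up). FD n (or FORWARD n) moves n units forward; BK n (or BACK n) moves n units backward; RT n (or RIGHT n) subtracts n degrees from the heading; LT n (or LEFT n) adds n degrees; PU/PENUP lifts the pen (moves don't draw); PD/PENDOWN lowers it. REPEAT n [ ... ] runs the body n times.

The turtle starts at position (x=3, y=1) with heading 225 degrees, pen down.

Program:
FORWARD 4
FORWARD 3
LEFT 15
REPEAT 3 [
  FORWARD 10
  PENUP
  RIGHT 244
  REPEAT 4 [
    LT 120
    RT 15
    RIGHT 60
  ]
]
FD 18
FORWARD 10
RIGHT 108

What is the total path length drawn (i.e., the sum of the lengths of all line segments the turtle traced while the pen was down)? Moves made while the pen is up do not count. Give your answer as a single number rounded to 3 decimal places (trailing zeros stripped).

Answer: 17

Derivation:
Executing turtle program step by step:
Start: pos=(3,1), heading=225, pen down
FD 4: (3,1) -> (0.172,-1.828) [heading=225, draw]
FD 3: (0.172,-1.828) -> (-1.95,-3.95) [heading=225, draw]
LT 15: heading 225 -> 240
REPEAT 3 [
  -- iteration 1/3 --
  FD 10: (-1.95,-3.95) -> (-6.95,-12.61) [heading=240, draw]
  PU: pen up
  RT 244: heading 240 -> 356
  REPEAT 4 [
    -- iteration 1/4 --
    LT 120: heading 356 -> 116
    RT 15: heading 116 -> 101
    RT 60: heading 101 -> 41
    -- iteration 2/4 --
    LT 120: heading 41 -> 161
    RT 15: heading 161 -> 146
    RT 60: heading 146 -> 86
    -- iteration 3/4 --
    LT 120: heading 86 -> 206
    RT 15: heading 206 -> 191
    RT 60: heading 191 -> 131
    -- iteration 4/4 --
    LT 120: heading 131 -> 251
    RT 15: heading 251 -> 236
    RT 60: heading 236 -> 176
  ]
  -- iteration 2/3 --
  FD 10: (-6.95,-12.61) -> (-16.925,-11.912) [heading=176, move]
  PU: pen up
  RT 244: heading 176 -> 292
  REPEAT 4 [
    -- iteration 1/4 --
    LT 120: heading 292 -> 52
    RT 15: heading 52 -> 37
    RT 60: heading 37 -> 337
    -- iteration 2/4 --
    LT 120: heading 337 -> 97
    RT 15: heading 97 -> 82
    RT 60: heading 82 -> 22
    -- iteration 3/4 --
    LT 120: heading 22 -> 142
    RT 15: heading 142 -> 127
    RT 60: heading 127 -> 67
    -- iteration 4/4 --
    LT 120: heading 67 -> 187
    RT 15: heading 187 -> 172
    RT 60: heading 172 -> 112
  ]
  -- iteration 3/3 --
  FD 10: (-16.925,-11.912) -> (-20.671,-2.641) [heading=112, move]
  PU: pen up
  RT 244: heading 112 -> 228
  REPEAT 4 [
    -- iteration 1/4 --
    LT 120: heading 228 -> 348
    RT 15: heading 348 -> 333
    RT 60: heading 333 -> 273
    -- iteration 2/4 --
    LT 120: heading 273 -> 33
    RT 15: heading 33 -> 18
    RT 60: heading 18 -> 318
    -- iteration 3/4 --
    LT 120: heading 318 -> 78
    RT 15: heading 78 -> 63
    RT 60: heading 63 -> 3
    -- iteration 4/4 --
    LT 120: heading 3 -> 123
    RT 15: heading 123 -> 108
    RT 60: heading 108 -> 48
  ]
]
FD 18: (-20.671,-2.641) -> (-8.627,10.736) [heading=48, move]
FD 10: (-8.627,10.736) -> (-1.936,18.167) [heading=48, move]
RT 108: heading 48 -> 300
Final: pos=(-1.936,18.167), heading=300, 3 segment(s) drawn

Segment lengths:
  seg 1: (3,1) -> (0.172,-1.828), length = 4
  seg 2: (0.172,-1.828) -> (-1.95,-3.95), length = 3
  seg 3: (-1.95,-3.95) -> (-6.95,-12.61), length = 10
Total = 17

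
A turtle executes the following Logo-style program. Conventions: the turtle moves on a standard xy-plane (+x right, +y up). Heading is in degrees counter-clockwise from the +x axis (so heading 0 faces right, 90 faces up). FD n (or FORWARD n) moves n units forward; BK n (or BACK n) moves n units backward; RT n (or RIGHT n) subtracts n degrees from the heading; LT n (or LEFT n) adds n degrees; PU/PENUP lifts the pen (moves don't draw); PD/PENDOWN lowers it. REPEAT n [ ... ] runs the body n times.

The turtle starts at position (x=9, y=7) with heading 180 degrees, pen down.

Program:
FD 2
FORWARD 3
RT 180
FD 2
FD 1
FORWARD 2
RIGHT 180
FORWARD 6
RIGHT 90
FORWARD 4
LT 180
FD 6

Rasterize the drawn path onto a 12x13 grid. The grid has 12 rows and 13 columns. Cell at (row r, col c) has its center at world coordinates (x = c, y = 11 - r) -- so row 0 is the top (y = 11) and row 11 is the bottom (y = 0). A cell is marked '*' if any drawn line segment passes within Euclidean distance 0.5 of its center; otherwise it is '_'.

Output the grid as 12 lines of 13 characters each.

Segment 0: (9,7) -> (7,7)
Segment 1: (7,7) -> (4,7)
Segment 2: (4,7) -> (6,7)
Segment 3: (6,7) -> (7,7)
Segment 4: (7,7) -> (9,7)
Segment 5: (9,7) -> (3,7)
Segment 6: (3,7) -> (3,11)
Segment 7: (3,11) -> (3,5)

Answer: ___*_________
___*_________
___*_________
___*_________
___*******___
___*_________
___*_________
_____________
_____________
_____________
_____________
_____________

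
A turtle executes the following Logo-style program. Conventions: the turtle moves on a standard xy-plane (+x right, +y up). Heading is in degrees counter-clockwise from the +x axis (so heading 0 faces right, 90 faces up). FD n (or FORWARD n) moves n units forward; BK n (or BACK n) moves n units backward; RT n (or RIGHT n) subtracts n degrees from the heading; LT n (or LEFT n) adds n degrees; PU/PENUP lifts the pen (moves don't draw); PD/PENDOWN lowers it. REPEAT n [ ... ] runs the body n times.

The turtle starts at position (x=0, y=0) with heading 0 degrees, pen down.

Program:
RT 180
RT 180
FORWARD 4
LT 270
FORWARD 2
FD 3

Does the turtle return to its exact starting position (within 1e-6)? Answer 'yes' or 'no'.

Executing turtle program step by step:
Start: pos=(0,0), heading=0, pen down
RT 180: heading 0 -> 180
RT 180: heading 180 -> 0
FD 4: (0,0) -> (4,0) [heading=0, draw]
LT 270: heading 0 -> 270
FD 2: (4,0) -> (4,-2) [heading=270, draw]
FD 3: (4,-2) -> (4,-5) [heading=270, draw]
Final: pos=(4,-5), heading=270, 3 segment(s) drawn

Start position: (0, 0)
Final position: (4, -5)
Distance = 6.403; >= 1e-6 -> NOT closed

Answer: no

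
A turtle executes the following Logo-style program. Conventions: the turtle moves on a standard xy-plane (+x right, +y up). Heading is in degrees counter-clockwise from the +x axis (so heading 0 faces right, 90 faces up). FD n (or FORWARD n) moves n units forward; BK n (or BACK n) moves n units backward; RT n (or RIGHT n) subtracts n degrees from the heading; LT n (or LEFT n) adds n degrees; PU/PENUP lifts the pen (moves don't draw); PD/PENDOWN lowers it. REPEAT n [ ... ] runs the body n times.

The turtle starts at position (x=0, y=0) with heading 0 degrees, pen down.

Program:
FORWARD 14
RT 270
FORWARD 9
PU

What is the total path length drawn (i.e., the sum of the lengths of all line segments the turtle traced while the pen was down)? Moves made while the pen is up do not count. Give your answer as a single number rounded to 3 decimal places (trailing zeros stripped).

Executing turtle program step by step:
Start: pos=(0,0), heading=0, pen down
FD 14: (0,0) -> (14,0) [heading=0, draw]
RT 270: heading 0 -> 90
FD 9: (14,0) -> (14,9) [heading=90, draw]
PU: pen up
Final: pos=(14,9), heading=90, 2 segment(s) drawn

Segment lengths:
  seg 1: (0,0) -> (14,0), length = 14
  seg 2: (14,0) -> (14,9), length = 9
Total = 23

Answer: 23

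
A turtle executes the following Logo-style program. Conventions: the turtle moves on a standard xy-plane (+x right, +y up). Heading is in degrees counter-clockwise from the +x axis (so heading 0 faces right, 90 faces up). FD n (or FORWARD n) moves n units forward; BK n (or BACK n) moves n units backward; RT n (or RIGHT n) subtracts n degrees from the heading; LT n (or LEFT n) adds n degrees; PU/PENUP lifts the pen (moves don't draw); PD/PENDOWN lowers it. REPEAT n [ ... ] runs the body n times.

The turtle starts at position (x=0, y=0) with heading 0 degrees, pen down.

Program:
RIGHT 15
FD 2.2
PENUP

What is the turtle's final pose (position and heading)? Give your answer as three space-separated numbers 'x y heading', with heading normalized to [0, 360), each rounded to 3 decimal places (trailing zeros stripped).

Answer: 2.125 -0.569 345

Derivation:
Executing turtle program step by step:
Start: pos=(0,0), heading=0, pen down
RT 15: heading 0 -> 345
FD 2.2: (0,0) -> (2.125,-0.569) [heading=345, draw]
PU: pen up
Final: pos=(2.125,-0.569), heading=345, 1 segment(s) drawn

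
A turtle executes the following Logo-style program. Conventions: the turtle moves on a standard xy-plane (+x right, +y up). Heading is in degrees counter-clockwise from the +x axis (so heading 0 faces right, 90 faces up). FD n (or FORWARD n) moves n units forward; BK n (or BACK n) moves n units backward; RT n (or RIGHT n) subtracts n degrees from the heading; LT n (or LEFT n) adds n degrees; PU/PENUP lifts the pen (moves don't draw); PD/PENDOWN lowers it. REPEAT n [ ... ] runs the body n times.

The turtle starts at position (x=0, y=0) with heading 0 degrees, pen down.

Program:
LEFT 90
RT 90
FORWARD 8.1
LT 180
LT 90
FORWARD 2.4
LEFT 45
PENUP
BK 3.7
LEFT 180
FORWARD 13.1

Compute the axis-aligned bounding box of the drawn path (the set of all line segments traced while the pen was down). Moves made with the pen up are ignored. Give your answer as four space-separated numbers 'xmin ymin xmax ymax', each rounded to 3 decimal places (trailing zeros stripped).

Executing turtle program step by step:
Start: pos=(0,0), heading=0, pen down
LT 90: heading 0 -> 90
RT 90: heading 90 -> 0
FD 8.1: (0,0) -> (8.1,0) [heading=0, draw]
LT 180: heading 0 -> 180
LT 90: heading 180 -> 270
FD 2.4: (8.1,0) -> (8.1,-2.4) [heading=270, draw]
LT 45: heading 270 -> 315
PU: pen up
BK 3.7: (8.1,-2.4) -> (5.484,0.216) [heading=315, move]
LT 180: heading 315 -> 135
FD 13.1: (5.484,0.216) -> (-3.779,9.479) [heading=135, move]
Final: pos=(-3.779,9.479), heading=135, 2 segment(s) drawn

Segment endpoints: x in {0, 8.1}, y in {-2.4, 0}
xmin=0, ymin=-2.4, xmax=8.1, ymax=0

Answer: 0 -2.4 8.1 0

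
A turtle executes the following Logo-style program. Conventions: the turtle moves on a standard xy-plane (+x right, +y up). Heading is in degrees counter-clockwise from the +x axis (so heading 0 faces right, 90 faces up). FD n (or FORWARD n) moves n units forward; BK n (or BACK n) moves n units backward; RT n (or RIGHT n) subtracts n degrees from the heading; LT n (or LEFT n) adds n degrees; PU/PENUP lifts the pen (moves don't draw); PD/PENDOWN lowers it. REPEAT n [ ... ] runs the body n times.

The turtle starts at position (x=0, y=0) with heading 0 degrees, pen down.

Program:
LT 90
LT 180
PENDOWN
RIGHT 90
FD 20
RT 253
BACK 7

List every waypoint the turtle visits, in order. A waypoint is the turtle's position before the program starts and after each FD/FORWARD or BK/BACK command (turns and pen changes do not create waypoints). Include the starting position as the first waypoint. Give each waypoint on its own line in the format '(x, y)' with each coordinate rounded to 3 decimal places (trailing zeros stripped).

Answer: (0, 0)
(-20, 0)
(-22.047, 6.694)

Derivation:
Executing turtle program step by step:
Start: pos=(0,0), heading=0, pen down
LT 90: heading 0 -> 90
LT 180: heading 90 -> 270
PD: pen down
RT 90: heading 270 -> 180
FD 20: (0,0) -> (-20,0) [heading=180, draw]
RT 253: heading 180 -> 287
BK 7: (-20,0) -> (-22.047,6.694) [heading=287, draw]
Final: pos=(-22.047,6.694), heading=287, 2 segment(s) drawn
Waypoints (3 total):
(0, 0)
(-20, 0)
(-22.047, 6.694)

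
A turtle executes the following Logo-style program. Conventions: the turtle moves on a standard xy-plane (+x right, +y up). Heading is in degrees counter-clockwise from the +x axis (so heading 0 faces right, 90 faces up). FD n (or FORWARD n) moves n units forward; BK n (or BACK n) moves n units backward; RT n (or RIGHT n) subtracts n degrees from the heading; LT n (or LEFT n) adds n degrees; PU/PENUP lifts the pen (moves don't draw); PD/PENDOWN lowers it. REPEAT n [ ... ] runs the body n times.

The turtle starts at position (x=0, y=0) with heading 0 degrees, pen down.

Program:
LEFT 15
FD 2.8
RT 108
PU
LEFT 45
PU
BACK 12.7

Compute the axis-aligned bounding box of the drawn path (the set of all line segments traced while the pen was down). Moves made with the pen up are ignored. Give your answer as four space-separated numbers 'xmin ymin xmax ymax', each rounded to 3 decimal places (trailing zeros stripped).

Answer: 0 0 2.705 0.725

Derivation:
Executing turtle program step by step:
Start: pos=(0,0), heading=0, pen down
LT 15: heading 0 -> 15
FD 2.8: (0,0) -> (2.705,0.725) [heading=15, draw]
RT 108: heading 15 -> 267
PU: pen up
LT 45: heading 267 -> 312
PU: pen up
BK 12.7: (2.705,0.725) -> (-5.793,10.163) [heading=312, move]
Final: pos=(-5.793,10.163), heading=312, 1 segment(s) drawn

Segment endpoints: x in {0, 2.705}, y in {0, 0.725}
xmin=0, ymin=0, xmax=2.705, ymax=0.725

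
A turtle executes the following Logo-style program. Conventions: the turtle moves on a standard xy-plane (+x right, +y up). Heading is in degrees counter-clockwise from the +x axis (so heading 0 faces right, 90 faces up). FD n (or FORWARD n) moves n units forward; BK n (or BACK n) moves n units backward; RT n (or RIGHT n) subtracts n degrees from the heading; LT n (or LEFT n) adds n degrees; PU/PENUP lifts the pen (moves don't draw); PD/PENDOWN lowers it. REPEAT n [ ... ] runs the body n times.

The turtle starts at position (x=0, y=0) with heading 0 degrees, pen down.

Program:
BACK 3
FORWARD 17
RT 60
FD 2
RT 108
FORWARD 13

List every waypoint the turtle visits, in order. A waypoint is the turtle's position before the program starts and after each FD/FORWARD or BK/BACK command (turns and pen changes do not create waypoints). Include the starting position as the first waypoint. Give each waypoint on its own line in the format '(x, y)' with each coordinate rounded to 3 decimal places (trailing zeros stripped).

Answer: (0, 0)
(-3, 0)
(14, 0)
(15, -1.732)
(2.284, -4.435)

Derivation:
Executing turtle program step by step:
Start: pos=(0,0), heading=0, pen down
BK 3: (0,0) -> (-3,0) [heading=0, draw]
FD 17: (-3,0) -> (14,0) [heading=0, draw]
RT 60: heading 0 -> 300
FD 2: (14,0) -> (15,-1.732) [heading=300, draw]
RT 108: heading 300 -> 192
FD 13: (15,-1.732) -> (2.284,-4.435) [heading=192, draw]
Final: pos=(2.284,-4.435), heading=192, 4 segment(s) drawn
Waypoints (5 total):
(0, 0)
(-3, 0)
(14, 0)
(15, -1.732)
(2.284, -4.435)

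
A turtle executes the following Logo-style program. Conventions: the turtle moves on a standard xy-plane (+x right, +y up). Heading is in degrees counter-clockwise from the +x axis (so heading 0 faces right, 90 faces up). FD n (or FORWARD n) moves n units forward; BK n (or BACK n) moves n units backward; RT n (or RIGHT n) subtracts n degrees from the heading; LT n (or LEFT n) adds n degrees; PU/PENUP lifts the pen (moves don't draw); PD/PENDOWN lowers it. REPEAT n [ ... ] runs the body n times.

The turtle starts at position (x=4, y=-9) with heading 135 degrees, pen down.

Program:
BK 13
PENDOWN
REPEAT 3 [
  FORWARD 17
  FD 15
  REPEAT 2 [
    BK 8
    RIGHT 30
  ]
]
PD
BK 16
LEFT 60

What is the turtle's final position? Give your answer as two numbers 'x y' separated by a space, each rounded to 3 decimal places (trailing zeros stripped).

Answer: 2.988 28.172

Derivation:
Executing turtle program step by step:
Start: pos=(4,-9), heading=135, pen down
BK 13: (4,-9) -> (13.192,-18.192) [heading=135, draw]
PD: pen down
REPEAT 3 [
  -- iteration 1/3 --
  FD 17: (13.192,-18.192) -> (1.172,-6.172) [heading=135, draw]
  FD 15: (1.172,-6.172) -> (-9.435,4.435) [heading=135, draw]
  REPEAT 2 [
    -- iteration 1/2 --
    BK 8: (-9.435,4.435) -> (-3.778,-1.222) [heading=135, draw]
    RT 30: heading 135 -> 105
    -- iteration 2/2 --
    BK 8: (-3.778,-1.222) -> (-1.708,-8.949) [heading=105, draw]
    RT 30: heading 105 -> 75
  ]
  -- iteration 2/3 --
  FD 17: (-1.708,-8.949) -> (2.692,7.472) [heading=75, draw]
  FD 15: (2.692,7.472) -> (6.575,21.96) [heading=75, draw]
  REPEAT 2 [
    -- iteration 1/2 --
    BK 8: (6.575,21.96) -> (4.504,14.233) [heading=75, draw]
    RT 30: heading 75 -> 45
    -- iteration 2/2 --
    BK 8: (4.504,14.233) -> (-1.153,8.576) [heading=45, draw]
    RT 30: heading 45 -> 15
  ]
  -- iteration 3/3 --
  FD 17: (-1.153,8.576) -> (15.268,12.976) [heading=15, draw]
  FD 15: (15.268,12.976) -> (29.757,16.858) [heading=15, draw]
  REPEAT 2 [
    -- iteration 1/2 --
    BK 8: (29.757,16.858) -> (22.029,14.788) [heading=15, draw]
    RT 30: heading 15 -> 345
    -- iteration 2/2 --
    BK 8: (22.029,14.788) -> (14.302,16.858) [heading=345, draw]
    RT 30: heading 345 -> 315
  ]
]
PD: pen down
BK 16: (14.302,16.858) -> (2.988,28.172) [heading=315, draw]
LT 60: heading 315 -> 15
Final: pos=(2.988,28.172), heading=15, 14 segment(s) drawn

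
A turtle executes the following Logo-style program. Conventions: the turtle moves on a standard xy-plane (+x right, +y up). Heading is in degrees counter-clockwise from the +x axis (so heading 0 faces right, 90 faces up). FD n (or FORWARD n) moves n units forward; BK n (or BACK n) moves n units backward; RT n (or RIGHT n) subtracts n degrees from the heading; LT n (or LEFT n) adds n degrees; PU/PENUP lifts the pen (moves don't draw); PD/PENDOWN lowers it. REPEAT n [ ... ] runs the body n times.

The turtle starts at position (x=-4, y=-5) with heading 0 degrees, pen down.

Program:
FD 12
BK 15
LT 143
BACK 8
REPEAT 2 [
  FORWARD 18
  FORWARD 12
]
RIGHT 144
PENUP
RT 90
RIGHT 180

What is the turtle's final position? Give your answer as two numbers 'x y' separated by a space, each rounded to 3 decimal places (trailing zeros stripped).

Executing turtle program step by step:
Start: pos=(-4,-5), heading=0, pen down
FD 12: (-4,-5) -> (8,-5) [heading=0, draw]
BK 15: (8,-5) -> (-7,-5) [heading=0, draw]
LT 143: heading 0 -> 143
BK 8: (-7,-5) -> (-0.611,-9.815) [heading=143, draw]
REPEAT 2 [
  -- iteration 1/2 --
  FD 18: (-0.611,-9.815) -> (-14.986,1.018) [heading=143, draw]
  FD 12: (-14.986,1.018) -> (-24.57,8.24) [heading=143, draw]
  -- iteration 2/2 --
  FD 18: (-24.57,8.24) -> (-38.945,19.073) [heading=143, draw]
  FD 12: (-38.945,19.073) -> (-48.529,26.294) [heading=143, draw]
]
RT 144: heading 143 -> 359
PU: pen up
RT 90: heading 359 -> 269
RT 180: heading 269 -> 89
Final: pos=(-48.529,26.294), heading=89, 7 segment(s) drawn

Answer: -48.529 26.294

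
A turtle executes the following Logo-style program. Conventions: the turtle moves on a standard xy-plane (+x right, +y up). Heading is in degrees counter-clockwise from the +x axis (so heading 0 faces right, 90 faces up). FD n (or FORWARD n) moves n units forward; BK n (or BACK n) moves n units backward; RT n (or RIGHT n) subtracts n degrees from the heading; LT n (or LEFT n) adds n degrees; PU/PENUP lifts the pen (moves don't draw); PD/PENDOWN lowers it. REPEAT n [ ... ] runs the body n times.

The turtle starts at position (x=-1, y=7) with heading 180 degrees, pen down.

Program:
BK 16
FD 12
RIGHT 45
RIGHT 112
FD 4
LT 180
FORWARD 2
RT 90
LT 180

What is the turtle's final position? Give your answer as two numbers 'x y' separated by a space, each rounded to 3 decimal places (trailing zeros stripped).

Executing turtle program step by step:
Start: pos=(-1,7), heading=180, pen down
BK 16: (-1,7) -> (15,7) [heading=180, draw]
FD 12: (15,7) -> (3,7) [heading=180, draw]
RT 45: heading 180 -> 135
RT 112: heading 135 -> 23
FD 4: (3,7) -> (6.682,8.563) [heading=23, draw]
LT 180: heading 23 -> 203
FD 2: (6.682,8.563) -> (4.841,7.781) [heading=203, draw]
RT 90: heading 203 -> 113
LT 180: heading 113 -> 293
Final: pos=(4.841,7.781), heading=293, 4 segment(s) drawn

Answer: 4.841 7.781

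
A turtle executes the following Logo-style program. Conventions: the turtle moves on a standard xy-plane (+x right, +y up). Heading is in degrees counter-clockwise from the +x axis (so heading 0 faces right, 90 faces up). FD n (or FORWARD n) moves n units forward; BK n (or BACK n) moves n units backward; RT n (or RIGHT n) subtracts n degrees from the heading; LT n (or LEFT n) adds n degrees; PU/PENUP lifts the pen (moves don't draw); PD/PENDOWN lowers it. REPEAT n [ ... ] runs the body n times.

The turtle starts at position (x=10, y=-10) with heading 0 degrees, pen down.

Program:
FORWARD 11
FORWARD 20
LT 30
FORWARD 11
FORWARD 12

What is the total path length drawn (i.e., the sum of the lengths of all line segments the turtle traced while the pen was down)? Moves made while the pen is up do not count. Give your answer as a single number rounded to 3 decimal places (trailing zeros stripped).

Executing turtle program step by step:
Start: pos=(10,-10), heading=0, pen down
FD 11: (10,-10) -> (21,-10) [heading=0, draw]
FD 20: (21,-10) -> (41,-10) [heading=0, draw]
LT 30: heading 0 -> 30
FD 11: (41,-10) -> (50.526,-4.5) [heading=30, draw]
FD 12: (50.526,-4.5) -> (60.919,1.5) [heading=30, draw]
Final: pos=(60.919,1.5), heading=30, 4 segment(s) drawn

Segment lengths:
  seg 1: (10,-10) -> (21,-10), length = 11
  seg 2: (21,-10) -> (41,-10), length = 20
  seg 3: (41,-10) -> (50.526,-4.5), length = 11
  seg 4: (50.526,-4.5) -> (60.919,1.5), length = 12
Total = 54

Answer: 54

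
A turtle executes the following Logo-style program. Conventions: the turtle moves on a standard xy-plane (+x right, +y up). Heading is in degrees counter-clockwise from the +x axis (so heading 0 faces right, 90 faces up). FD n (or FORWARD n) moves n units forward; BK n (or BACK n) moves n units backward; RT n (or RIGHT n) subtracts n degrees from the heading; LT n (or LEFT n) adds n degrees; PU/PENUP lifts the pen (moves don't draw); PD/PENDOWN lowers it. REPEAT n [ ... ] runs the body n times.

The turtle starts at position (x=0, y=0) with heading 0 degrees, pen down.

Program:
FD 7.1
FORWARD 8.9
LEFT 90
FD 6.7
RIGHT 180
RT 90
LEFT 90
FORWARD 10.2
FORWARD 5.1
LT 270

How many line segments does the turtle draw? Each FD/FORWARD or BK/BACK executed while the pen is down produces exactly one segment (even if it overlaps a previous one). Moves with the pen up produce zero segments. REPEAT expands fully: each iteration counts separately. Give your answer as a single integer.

Executing turtle program step by step:
Start: pos=(0,0), heading=0, pen down
FD 7.1: (0,0) -> (7.1,0) [heading=0, draw]
FD 8.9: (7.1,0) -> (16,0) [heading=0, draw]
LT 90: heading 0 -> 90
FD 6.7: (16,0) -> (16,6.7) [heading=90, draw]
RT 180: heading 90 -> 270
RT 90: heading 270 -> 180
LT 90: heading 180 -> 270
FD 10.2: (16,6.7) -> (16,-3.5) [heading=270, draw]
FD 5.1: (16,-3.5) -> (16,-8.6) [heading=270, draw]
LT 270: heading 270 -> 180
Final: pos=(16,-8.6), heading=180, 5 segment(s) drawn
Segments drawn: 5

Answer: 5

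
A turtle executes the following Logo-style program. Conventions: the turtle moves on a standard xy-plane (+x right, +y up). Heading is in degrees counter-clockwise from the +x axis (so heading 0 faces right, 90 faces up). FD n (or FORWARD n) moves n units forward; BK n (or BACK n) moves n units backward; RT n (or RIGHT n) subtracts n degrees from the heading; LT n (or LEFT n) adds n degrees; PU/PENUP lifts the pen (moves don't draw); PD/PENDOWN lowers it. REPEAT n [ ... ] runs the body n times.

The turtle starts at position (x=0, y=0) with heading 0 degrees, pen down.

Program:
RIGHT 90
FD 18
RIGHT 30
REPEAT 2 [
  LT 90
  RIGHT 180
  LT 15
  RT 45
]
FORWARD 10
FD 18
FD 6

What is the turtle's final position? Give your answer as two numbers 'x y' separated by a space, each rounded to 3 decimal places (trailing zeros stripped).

Answer: 34 -18

Derivation:
Executing turtle program step by step:
Start: pos=(0,0), heading=0, pen down
RT 90: heading 0 -> 270
FD 18: (0,0) -> (0,-18) [heading=270, draw]
RT 30: heading 270 -> 240
REPEAT 2 [
  -- iteration 1/2 --
  LT 90: heading 240 -> 330
  RT 180: heading 330 -> 150
  LT 15: heading 150 -> 165
  RT 45: heading 165 -> 120
  -- iteration 2/2 --
  LT 90: heading 120 -> 210
  RT 180: heading 210 -> 30
  LT 15: heading 30 -> 45
  RT 45: heading 45 -> 0
]
FD 10: (0,-18) -> (10,-18) [heading=0, draw]
FD 18: (10,-18) -> (28,-18) [heading=0, draw]
FD 6: (28,-18) -> (34,-18) [heading=0, draw]
Final: pos=(34,-18), heading=0, 4 segment(s) drawn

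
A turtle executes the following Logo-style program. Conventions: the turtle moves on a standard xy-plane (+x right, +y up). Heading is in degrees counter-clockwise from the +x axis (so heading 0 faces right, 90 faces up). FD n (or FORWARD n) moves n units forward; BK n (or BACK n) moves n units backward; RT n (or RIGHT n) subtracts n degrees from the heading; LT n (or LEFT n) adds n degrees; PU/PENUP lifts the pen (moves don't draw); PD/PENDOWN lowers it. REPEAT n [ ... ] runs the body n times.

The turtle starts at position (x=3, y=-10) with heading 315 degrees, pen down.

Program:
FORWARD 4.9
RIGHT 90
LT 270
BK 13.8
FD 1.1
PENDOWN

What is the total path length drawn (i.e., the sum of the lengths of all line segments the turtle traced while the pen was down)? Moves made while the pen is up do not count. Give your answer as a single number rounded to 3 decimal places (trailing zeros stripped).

Answer: 19.8

Derivation:
Executing turtle program step by step:
Start: pos=(3,-10), heading=315, pen down
FD 4.9: (3,-10) -> (6.465,-13.465) [heading=315, draw]
RT 90: heading 315 -> 225
LT 270: heading 225 -> 135
BK 13.8: (6.465,-13.465) -> (16.223,-23.223) [heading=135, draw]
FD 1.1: (16.223,-23.223) -> (15.445,-22.445) [heading=135, draw]
PD: pen down
Final: pos=(15.445,-22.445), heading=135, 3 segment(s) drawn

Segment lengths:
  seg 1: (3,-10) -> (6.465,-13.465), length = 4.9
  seg 2: (6.465,-13.465) -> (16.223,-23.223), length = 13.8
  seg 3: (16.223,-23.223) -> (15.445,-22.445), length = 1.1
Total = 19.8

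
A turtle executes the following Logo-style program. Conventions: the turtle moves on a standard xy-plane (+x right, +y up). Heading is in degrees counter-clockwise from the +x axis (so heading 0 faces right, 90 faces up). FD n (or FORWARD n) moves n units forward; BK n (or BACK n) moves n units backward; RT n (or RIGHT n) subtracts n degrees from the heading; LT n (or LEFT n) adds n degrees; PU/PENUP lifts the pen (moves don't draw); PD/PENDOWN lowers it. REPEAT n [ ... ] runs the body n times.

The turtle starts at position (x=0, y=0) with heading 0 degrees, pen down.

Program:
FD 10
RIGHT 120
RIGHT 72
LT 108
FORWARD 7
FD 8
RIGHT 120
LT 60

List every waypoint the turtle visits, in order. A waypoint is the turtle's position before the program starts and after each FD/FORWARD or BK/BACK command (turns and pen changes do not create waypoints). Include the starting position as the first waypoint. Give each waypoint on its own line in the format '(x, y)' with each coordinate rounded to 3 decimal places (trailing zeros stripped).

Answer: (0, 0)
(10, 0)
(10.732, -6.962)
(11.568, -14.918)

Derivation:
Executing turtle program step by step:
Start: pos=(0,0), heading=0, pen down
FD 10: (0,0) -> (10,0) [heading=0, draw]
RT 120: heading 0 -> 240
RT 72: heading 240 -> 168
LT 108: heading 168 -> 276
FD 7: (10,0) -> (10.732,-6.962) [heading=276, draw]
FD 8: (10.732,-6.962) -> (11.568,-14.918) [heading=276, draw]
RT 120: heading 276 -> 156
LT 60: heading 156 -> 216
Final: pos=(11.568,-14.918), heading=216, 3 segment(s) drawn
Waypoints (4 total):
(0, 0)
(10, 0)
(10.732, -6.962)
(11.568, -14.918)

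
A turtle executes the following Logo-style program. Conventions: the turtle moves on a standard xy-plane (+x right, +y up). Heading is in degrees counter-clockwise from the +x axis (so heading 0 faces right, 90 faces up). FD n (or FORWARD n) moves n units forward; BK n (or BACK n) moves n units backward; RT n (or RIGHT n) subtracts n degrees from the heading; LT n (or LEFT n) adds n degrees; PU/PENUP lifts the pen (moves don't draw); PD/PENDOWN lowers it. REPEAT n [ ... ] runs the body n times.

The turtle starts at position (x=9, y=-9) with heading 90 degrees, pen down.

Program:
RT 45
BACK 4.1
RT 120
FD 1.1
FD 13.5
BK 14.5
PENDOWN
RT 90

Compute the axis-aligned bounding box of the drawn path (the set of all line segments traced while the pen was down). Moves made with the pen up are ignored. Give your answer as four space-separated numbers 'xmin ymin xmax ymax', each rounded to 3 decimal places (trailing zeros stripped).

Answer: 6.101 -26.002 9.88 -9

Derivation:
Executing turtle program step by step:
Start: pos=(9,-9), heading=90, pen down
RT 45: heading 90 -> 45
BK 4.1: (9,-9) -> (6.101,-11.899) [heading=45, draw]
RT 120: heading 45 -> 285
FD 1.1: (6.101,-11.899) -> (6.386,-12.962) [heading=285, draw]
FD 13.5: (6.386,-12.962) -> (9.88,-26.002) [heading=285, draw]
BK 14.5: (9.88,-26.002) -> (6.127,-11.996) [heading=285, draw]
PD: pen down
RT 90: heading 285 -> 195
Final: pos=(6.127,-11.996), heading=195, 4 segment(s) drawn

Segment endpoints: x in {6.101, 6.127, 6.386, 9, 9.88}, y in {-26.002, -12.962, -11.996, -11.899, -9}
xmin=6.101, ymin=-26.002, xmax=9.88, ymax=-9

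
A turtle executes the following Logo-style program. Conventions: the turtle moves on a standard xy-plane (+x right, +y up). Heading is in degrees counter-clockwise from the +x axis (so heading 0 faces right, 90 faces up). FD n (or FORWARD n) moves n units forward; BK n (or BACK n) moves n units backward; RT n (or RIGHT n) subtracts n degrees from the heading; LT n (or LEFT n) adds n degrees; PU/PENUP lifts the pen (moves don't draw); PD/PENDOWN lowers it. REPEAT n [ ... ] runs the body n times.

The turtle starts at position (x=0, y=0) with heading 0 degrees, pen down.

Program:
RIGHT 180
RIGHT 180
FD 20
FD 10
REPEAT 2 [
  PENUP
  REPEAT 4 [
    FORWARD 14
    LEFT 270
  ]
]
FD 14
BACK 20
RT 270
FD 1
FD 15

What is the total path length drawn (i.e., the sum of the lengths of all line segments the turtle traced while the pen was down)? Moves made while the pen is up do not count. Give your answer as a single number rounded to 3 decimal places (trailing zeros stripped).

Answer: 30

Derivation:
Executing turtle program step by step:
Start: pos=(0,0), heading=0, pen down
RT 180: heading 0 -> 180
RT 180: heading 180 -> 0
FD 20: (0,0) -> (20,0) [heading=0, draw]
FD 10: (20,0) -> (30,0) [heading=0, draw]
REPEAT 2 [
  -- iteration 1/2 --
  PU: pen up
  REPEAT 4 [
    -- iteration 1/4 --
    FD 14: (30,0) -> (44,0) [heading=0, move]
    LT 270: heading 0 -> 270
    -- iteration 2/4 --
    FD 14: (44,0) -> (44,-14) [heading=270, move]
    LT 270: heading 270 -> 180
    -- iteration 3/4 --
    FD 14: (44,-14) -> (30,-14) [heading=180, move]
    LT 270: heading 180 -> 90
    -- iteration 4/4 --
    FD 14: (30,-14) -> (30,0) [heading=90, move]
    LT 270: heading 90 -> 0
  ]
  -- iteration 2/2 --
  PU: pen up
  REPEAT 4 [
    -- iteration 1/4 --
    FD 14: (30,0) -> (44,0) [heading=0, move]
    LT 270: heading 0 -> 270
    -- iteration 2/4 --
    FD 14: (44,0) -> (44,-14) [heading=270, move]
    LT 270: heading 270 -> 180
    -- iteration 3/4 --
    FD 14: (44,-14) -> (30,-14) [heading=180, move]
    LT 270: heading 180 -> 90
    -- iteration 4/4 --
    FD 14: (30,-14) -> (30,0) [heading=90, move]
    LT 270: heading 90 -> 0
  ]
]
FD 14: (30,0) -> (44,0) [heading=0, move]
BK 20: (44,0) -> (24,0) [heading=0, move]
RT 270: heading 0 -> 90
FD 1: (24,0) -> (24,1) [heading=90, move]
FD 15: (24,1) -> (24,16) [heading=90, move]
Final: pos=(24,16), heading=90, 2 segment(s) drawn

Segment lengths:
  seg 1: (0,0) -> (20,0), length = 20
  seg 2: (20,0) -> (30,0), length = 10
Total = 30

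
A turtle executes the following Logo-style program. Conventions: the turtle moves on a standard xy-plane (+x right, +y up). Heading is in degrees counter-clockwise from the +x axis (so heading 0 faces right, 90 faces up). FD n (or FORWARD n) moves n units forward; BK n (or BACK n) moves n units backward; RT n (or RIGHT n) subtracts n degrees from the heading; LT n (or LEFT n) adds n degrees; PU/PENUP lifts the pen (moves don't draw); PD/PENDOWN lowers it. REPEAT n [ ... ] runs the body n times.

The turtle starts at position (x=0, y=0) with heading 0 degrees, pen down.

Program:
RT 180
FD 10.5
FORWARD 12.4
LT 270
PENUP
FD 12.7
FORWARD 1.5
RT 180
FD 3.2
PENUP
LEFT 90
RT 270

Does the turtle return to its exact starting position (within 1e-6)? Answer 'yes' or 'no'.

Executing turtle program step by step:
Start: pos=(0,0), heading=0, pen down
RT 180: heading 0 -> 180
FD 10.5: (0,0) -> (-10.5,0) [heading=180, draw]
FD 12.4: (-10.5,0) -> (-22.9,0) [heading=180, draw]
LT 270: heading 180 -> 90
PU: pen up
FD 12.7: (-22.9,0) -> (-22.9,12.7) [heading=90, move]
FD 1.5: (-22.9,12.7) -> (-22.9,14.2) [heading=90, move]
RT 180: heading 90 -> 270
FD 3.2: (-22.9,14.2) -> (-22.9,11) [heading=270, move]
PU: pen up
LT 90: heading 270 -> 0
RT 270: heading 0 -> 90
Final: pos=(-22.9,11), heading=90, 2 segment(s) drawn

Start position: (0, 0)
Final position: (-22.9, 11)
Distance = 25.405; >= 1e-6 -> NOT closed

Answer: no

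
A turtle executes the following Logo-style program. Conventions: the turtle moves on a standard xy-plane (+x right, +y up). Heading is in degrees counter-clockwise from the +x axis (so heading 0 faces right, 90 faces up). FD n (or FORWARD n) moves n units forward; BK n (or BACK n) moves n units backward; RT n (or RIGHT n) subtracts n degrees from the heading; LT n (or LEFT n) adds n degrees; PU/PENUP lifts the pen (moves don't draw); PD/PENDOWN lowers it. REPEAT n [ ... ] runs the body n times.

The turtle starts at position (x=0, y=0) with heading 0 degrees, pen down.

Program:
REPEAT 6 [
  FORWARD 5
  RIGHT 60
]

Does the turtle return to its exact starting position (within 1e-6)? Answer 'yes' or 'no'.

Executing turtle program step by step:
Start: pos=(0,0), heading=0, pen down
REPEAT 6 [
  -- iteration 1/6 --
  FD 5: (0,0) -> (5,0) [heading=0, draw]
  RT 60: heading 0 -> 300
  -- iteration 2/6 --
  FD 5: (5,0) -> (7.5,-4.33) [heading=300, draw]
  RT 60: heading 300 -> 240
  -- iteration 3/6 --
  FD 5: (7.5,-4.33) -> (5,-8.66) [heading=240, draw]
  RT 60: heading 240 -> 180
  -- iteration 4/6 --
  FD 5: (5,-8.66) -> (0,-8.66) [heading=180, draw]
  RT 60: heading 180 -> 120
  -- iteration 5/6 --
  FD 5: (0,-8.66) -> (-2.5,-4.33) [heading=120, draw]
  RT 60: heading 120 -> 60
  -- iteration 6/6 --
  FD 5: (-2.5,-4.33) -> (0,0) [heading=60, draw]
  RT 60: heading 60 -> 0
]
Final: pos=(0,0), heading=0, 6 segment(s) drawn

Start position: (0, 0)
Final position: (0, 0)
Distance = 0; < 1e-6 -> CLOSED

Answer: yes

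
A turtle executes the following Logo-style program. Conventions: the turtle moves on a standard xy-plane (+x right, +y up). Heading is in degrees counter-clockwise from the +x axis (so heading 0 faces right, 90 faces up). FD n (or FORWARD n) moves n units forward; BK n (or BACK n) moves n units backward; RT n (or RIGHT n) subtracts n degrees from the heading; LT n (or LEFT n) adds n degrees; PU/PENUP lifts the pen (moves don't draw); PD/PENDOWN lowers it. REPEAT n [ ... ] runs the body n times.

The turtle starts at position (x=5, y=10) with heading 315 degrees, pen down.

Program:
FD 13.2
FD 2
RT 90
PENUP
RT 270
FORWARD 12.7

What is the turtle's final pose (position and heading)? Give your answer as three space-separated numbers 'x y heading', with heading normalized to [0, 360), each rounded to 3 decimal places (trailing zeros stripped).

Executing turtle program step by step:
Start: pos=(5,10), heading=315, pen down
FD 13.2: (5,10) -> (14.334,0.666) [heading=315, draw]
FD 2: (14.334,0.666) -> (15.748,-0.748) [heading=315, draw]
RT 90: heading 315 -> 225
PU: pen up
RT 270: heading 225 -> 315
FD 12.7: (15.748,-0.748) -> (24.728,-9.728) [heading=315, move]
Final: pos=(24.728,-9.728), heading=315, 2 segment(s) drawn

Answer: 24.728 -9.728 315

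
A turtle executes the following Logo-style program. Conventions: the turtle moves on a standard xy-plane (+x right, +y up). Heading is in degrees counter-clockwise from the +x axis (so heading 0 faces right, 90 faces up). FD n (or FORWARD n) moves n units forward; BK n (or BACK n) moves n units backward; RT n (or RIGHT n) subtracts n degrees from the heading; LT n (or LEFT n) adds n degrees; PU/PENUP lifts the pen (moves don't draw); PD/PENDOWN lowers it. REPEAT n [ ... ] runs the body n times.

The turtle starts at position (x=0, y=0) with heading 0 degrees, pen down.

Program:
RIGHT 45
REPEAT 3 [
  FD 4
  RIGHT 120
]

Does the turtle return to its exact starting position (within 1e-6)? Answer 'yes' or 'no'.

Executing turtle program step by step:
Start: pos=(0,0), heading=0, pen down
RT 45: heading 0 -> 315
REPEAT 3 [
  -- iteration 1/3 --
  FD 4: (0,0) -> (2.828,-2.828) [heading=315, draw]
  RT 120: heading 315 -> 195
  -- iteration 2/3 --
  FD 4: (2.828,-2.828) -> (-1.035,-3.864) [heading=195, draw]
  RT 120: heading 195 -> 75
  -- iteration 3/3 --
  FD 4: (-1.035,-3.864) -> (0,0) [heading=75, draw]
  RT 120: heading 75 -> 315
]
Final: pos=(0,0), heading=315, 3 segment(s) drawn

Start position: (0, 0)
Final position: (0, 0)
Distance = 0; < 1e-6 -> CLOSED

Answer: yes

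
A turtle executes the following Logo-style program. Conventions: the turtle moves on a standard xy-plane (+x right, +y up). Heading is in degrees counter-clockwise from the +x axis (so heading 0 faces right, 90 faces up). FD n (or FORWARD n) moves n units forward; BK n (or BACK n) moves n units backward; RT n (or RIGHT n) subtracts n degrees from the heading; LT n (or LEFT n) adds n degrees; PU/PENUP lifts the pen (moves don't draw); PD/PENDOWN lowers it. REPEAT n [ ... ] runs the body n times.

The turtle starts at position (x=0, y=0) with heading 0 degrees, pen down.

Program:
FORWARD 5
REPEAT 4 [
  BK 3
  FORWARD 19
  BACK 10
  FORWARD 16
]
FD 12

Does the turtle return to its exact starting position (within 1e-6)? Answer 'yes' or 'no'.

Executing turtle program step by step:
Start: pos=(0,0), heading=0, pen down
FD 5: (0,0) -> (5,0) [heading=0, draw]
REPEAT 4 [
  -- iteration 1/4 --
  BK 3: (5,0) -> (2,0) [heading=0, draw]
  FD 19: (2,0) -> (21,0) [heading=0, draw]
  BK 10: (21,0) -> (11,0) [heading=0, draw]
  FD 16: (11,0) -> (27,0) [heading=0, draw]
  -- iteration 2/4 --
  BK 3: (27,0) -> (24,0) [heading=0, draw]
  FD 19: (24,0) -> (43,0) [heading=0, draw]
  BK 10: (43,0) -> (33,0) [heading=0, draw]
  FD 16: (33,0) -> (49,0) [heading=0, draw]
  -- iteration 3/4 --
  BK 3: (49,0) -> (46,0) [heading=0, draw]
  FD 19: (46,0) -> (65,0) [heading=0, draw]
  BK 10: (65,0) -> (55,0) [heading=0, draw]
  FD 16: (55,0) -> (71,0) [heading=0, draw]
  -- iteration 4/4 --
  BK 3: (71,0) -> (68,0) [heading=0, draw]
  FD 19: (68,0) -> (87,0) [heading=0, draw]
  BK 10: (87,0) -> (77,0) [heading=0, draw]
  FD 16: (77,0) -> (93,0) [heading=0, draw]
]
FD 12: (93,0) -> (105,0) [heading=0, draw]
Final: pos=(105,0), heading=0, 18 segment(s) drawn

Start position: (0, 0)
Final position: (105, 0)
Distance = 105; >= 1e-6 -> NOT closed

Answer: no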